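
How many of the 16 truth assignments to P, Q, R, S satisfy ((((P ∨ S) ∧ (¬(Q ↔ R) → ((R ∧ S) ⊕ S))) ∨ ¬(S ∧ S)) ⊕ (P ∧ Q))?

P  Q  R  S  |  (P ∨ S)  (Q ↔ R)  ¬(Q ↔ R)  (R ∧ S)  ((R ∧ S) ⊕ S)  (¬(Q ↔ R) → ((R ∧ S) ⊕ S))  (S ∧ S)  ¬(S ∧ S)  (P ∧ Q)  φ
T  T  T  T  |     T        T        F         T           F                    T                  T        F         T     F
T  T  T  F  |     T        T        F         F           F                    T                  F        T         T     F
T  T  F  T  |     T        F        T         F           T                    T                  T        F         T     F
T  T  F  F  |     T        F        T         F           F                    F                  F        T         T     F
T  F  T  T  |     T        F        T         T           F                    F                  T        F         F     F
T  F  T  F  |     T        F        T         F           F                    F                  F        T         F     T
T  F  F  T  |     T        T        F         F           T                    T                  T        F         F     T
T  F  F  F  |     T        T        F         F           F                    T                  F        T         F     T
F  T  T  T  |     T        T        F         T           F                    T                  T        F         F     T
F  T  T  F  |     F        T        F         F           F                    T                  F        T         F     T
F  T  F  T  |     T        F        T         F           T                    T                  T        F         F     T
F  T  F  F  |     F        F        T         F           F                    F                  F        T         F     T
F  F  T  T  |     T        F        T         T           F                    F                  T        F         F     F
F  F  T  F  |     F        F        T         F           F                    F                  F        T         F     T
F  F  F  T  |     T        T        F         F           T                    T                  T        F         F     T
F  F  F  F  |     F        T        F         F           F                    T                  F        T         F     T
The formula is true on 10 of the 16 rows.

10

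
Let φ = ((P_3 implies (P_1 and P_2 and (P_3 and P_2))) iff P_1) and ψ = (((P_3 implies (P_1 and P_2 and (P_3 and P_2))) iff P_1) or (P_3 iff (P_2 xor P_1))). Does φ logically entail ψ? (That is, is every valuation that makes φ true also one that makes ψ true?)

yes

P_1 | P_2 | P_3 | φ | ψ
--- | --- | --- | - | -
 T  |  T  |  T  | T | T
 T  |  T  |  F  | T | T
 T  |  F  |  T  | F | T
 T  |  F  |  F  | T | T
 F  |  T  |  T  | T | T
 F  |  T  |  F  | F | F
 F  |  F  |  T  | T | T
 F  |  F  |  F  | F | T
In every row where φ is true, ψ is also true, so φ ⊨ ψ.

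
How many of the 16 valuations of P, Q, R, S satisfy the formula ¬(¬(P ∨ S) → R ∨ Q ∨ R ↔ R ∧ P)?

P | Q | R | S || φ
0 | 0 | 0 | 0 || 0
0 | 0 | 0 | 1 || 1
0 | 0 | 1 | 0 || 1
0 | 0 | 1 | 1 || 1
0 | 1 | 0 | 0 || 1
0 | 1 | 0 | 1 || 1
0 | 1 | 1 | 0 || 1
0 | 1 | 1 | 1 || 1
1 | 0 | 0 | 0 || 1
1 | 0 | 0 | 1 || 1
1 | 0 | 1 | 0 || 0
1 | 0 | 1 | 1 || 0
1 | 1 | 0 | 0 || 1
1 | 1 | 0 | 1 || 1
1 | 1 | 1 | 0 || 0
1 | 1 | 1 | 1 || 0
The formula is true on 11 of the 16 rows.

11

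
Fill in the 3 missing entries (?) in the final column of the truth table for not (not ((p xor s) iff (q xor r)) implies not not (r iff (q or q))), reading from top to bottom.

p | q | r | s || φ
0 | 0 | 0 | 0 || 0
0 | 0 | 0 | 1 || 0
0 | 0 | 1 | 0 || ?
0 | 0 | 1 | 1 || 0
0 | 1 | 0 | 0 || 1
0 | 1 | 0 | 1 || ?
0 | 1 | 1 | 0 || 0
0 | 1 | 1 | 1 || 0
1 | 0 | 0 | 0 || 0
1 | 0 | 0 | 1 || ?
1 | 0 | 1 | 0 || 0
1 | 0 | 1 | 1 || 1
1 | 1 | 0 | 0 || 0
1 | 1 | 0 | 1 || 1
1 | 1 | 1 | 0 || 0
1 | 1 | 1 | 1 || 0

Row p=0, q=0, r=1, s=0: not ((p xor s) iff (q xor r)) = 1, not not (r iff (q or q)) = 0, (not ((p xor s) iff (q xor r)) implies not not (r iff (q or q))) = 0, so the formula = 1.
Row p=0, q=1, r=0, s=1: not ((p xor s) iff (q xor r)) = 0, not not (r iff (q or q)) = 0, (not ((p xor s) iff (q xor r)) implies not not (r iff (q or q))) = 1, so the formula = 0.
Row p=1, q=0, r=0, s=1: not ((p xor s) iff (q xor r)) = 0, not not (r iff (q or q)) = 1, (not ((p xor s) iff (q xor r)) implies not not (r iff (q or q))) = 1, so the formula = 0.

1, 0, 0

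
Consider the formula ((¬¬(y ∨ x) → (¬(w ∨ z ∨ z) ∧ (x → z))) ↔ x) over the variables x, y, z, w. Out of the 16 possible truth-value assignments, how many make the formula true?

3

x  y  z  w  |  (y ∨ x)  ¬(y ∨ x)  ¬¬(y ∨ x)  (w ∨ z ∨ z)  ¬(w ∨ z ∨ z)  (x → z)  (¬(w ∨ z ∨ z) ∧ (x → z))  φ
F  F  F  F  |     F        T          F           F            T           T                T              F
F  F  F  T  |     F        T          F           T            F           T                F              F
F  F  T  F  |     F        T          F           T            F           T                F              F
F  F  T  T  |     F        T          F           T            F           T                F              F
F  T  F  F  |     T        F          T           F            T           T                T              F
F  T  F  T  |     T        F          T           T            F           T                F              T
F  T  T  F  |     T        F          T           T            F           T                F              T
F  T  T  T  |     T        F          T           T            F           T                F              T
T  F  F  F  |     T        F          T           F            T           F                F              F
T  F  F  T  |     T        F          T           T            F           F                F              F
T  F  T  F  |     T        F          T           T            F           T                F              F
T  F  T  T  |     T        F          T           T            F           T                F              F
T  T  F  F  |     T        F          T           F            T           F                F              F
T  T  F  T  |     T        F          T           T            F           F                F              F
T  T  T  F  |     T        F          T           T            F           T                F              F
T  T  T  T  |     T        F          T           T            F           T                F              F
The formula is true on 3 of the 16 rows.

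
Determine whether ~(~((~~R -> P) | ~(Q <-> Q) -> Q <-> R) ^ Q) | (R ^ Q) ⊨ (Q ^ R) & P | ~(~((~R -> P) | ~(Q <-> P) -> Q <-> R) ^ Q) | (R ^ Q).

P  Q  R  |  φ  ψ
1  1  1  |  0  0
1  1  0  |  1  1
1  0  1  |  1  1
1  0  0  |  1  1
0  1  1  |  0  0
0  1  0  |  1  1
0  0  1  |  1  1
0  0  0  |  1  0
At P=0, Q=0, R=0 we have φ true but ψ false, so φ does not entail ψ.

no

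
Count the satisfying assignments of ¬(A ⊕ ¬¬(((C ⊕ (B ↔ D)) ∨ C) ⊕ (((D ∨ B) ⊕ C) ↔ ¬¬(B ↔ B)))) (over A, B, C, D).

A | B | C | D || φ
1 | 1 | 1 | 1 || 1
1 | 1 | 1 | 0 || 1
1 | 1 | 0 | 1 || 0
1 | 1 | 0 | 0 || 1
1 | 0 | 1 | 1 || 1
1 | 0 | 1 | 0 || 0
1 | 0 | 0 | 1 || 1
1 | 0 | 0 | 0 || 1
0 | 1 | 1 | 1 || 0
0 | 1 | 1 | 0 || 0
0 | 1 | 0 | 1 || 1
0 | 1 | 0 | 0 || 0
0 | 0 | 1 | 1 || 0
0 | 0 | 1 | 0 || 1
0 | 0 | 0 | 1 || 0
0 | 0 | 0 | 0 || 0
The formula is true on 8 of the 16 rows.

8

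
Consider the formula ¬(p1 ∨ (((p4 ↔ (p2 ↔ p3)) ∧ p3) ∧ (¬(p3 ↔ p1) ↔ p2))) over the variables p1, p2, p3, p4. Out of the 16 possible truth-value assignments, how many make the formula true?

p1 | p2 | p3 | p4 || φ
F  | F  | F  | F  || T
F  | F  | F  | T  || T
F  | F  | T  | F  || T
F  | F  | T  | T  || T
F  | T  | F  | F  || T
F  | T  | F  | T  || T
F  | T  | T  | F  || T
F  | T  | T  | T  || F
T  | F  | F  | F  || F
T  | F  | F  | T  || F
T  | F  | T  | F  || F
T  | F  | T  | T  || F
T  | T  | F  | F  || F
T  | T  | F  | T  || F
T  | T  | T  | F  || F
T  | T  | T  | T  || F
The formula is true on 7 of the 16 rows.

7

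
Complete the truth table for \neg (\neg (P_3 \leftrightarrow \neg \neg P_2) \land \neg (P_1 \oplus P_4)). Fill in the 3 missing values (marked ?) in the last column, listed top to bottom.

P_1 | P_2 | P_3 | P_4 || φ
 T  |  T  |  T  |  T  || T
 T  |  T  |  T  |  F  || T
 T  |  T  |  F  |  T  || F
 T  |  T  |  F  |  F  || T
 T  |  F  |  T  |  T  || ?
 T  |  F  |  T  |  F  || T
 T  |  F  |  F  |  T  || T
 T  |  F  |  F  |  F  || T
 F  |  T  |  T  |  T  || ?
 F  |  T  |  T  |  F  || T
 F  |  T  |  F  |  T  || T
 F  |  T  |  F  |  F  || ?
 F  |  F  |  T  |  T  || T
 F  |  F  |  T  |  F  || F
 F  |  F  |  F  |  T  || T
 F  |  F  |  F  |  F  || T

Row P_1=T, P_2=F, P_3=T, P_4=T: \neg (P_3 \leftrightarrow \neg \neg P_2) = T, \neg (P_1 \oplus P_4) = T, (\neg (P_3 \leftrightarrow \neg \neg P_2) \land \neg (P_1 \oplus P_4)) = T, so the formula = F.
Row P_1=F, P_2=T, P_3=T, P_4=T: \neg (P_3 \leftrightarrow \neg \neg P_2) = F, \neg (P_1 \oplus P_4) = F, (\neg (P_3 \leftrightarrow \neg \neg P_2) \land \neg (P_1 \oplus P_4)) = F, so the formula = T.
Row P_1=F, P_2=T, P_3=F, P_4=F: \neg (P_3 \leftrightarrow \neg \neg P_2) = T, \neg (P_1 \oplus P_4) = T, (\neg (P_3 \leftrightarrow \neg \neg P_2) \land \neg (P_1 \oplus P_4)) = T, so the formula = F.

F, T, F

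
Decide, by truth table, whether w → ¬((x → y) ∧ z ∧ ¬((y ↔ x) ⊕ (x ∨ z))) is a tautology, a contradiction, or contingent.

x | y | z | w | φ
- | - | - | - | -
1 | 1 | 1 | 1 | 0
1 | 1 | 1 | 0 | 1
1 | 1 | 0 | 1 | 1
1 | 1 | 0 | 0 | 1
1 | 0 | 1 | 1 | 1
1 | 0 | 1 | 0 | 1
1 | 0 | 0 | 1 | 1
1 | 0 | 0 | 0 | 1
0 | 1 | 1 | 1 | 1
0 | 1 | 1 | 0 | 1
0 | 1 | 0 | 1 | 1
0 | 1 | 0 | 0 | 1
0 | 0 | 1 | 1 | 0
0 | 0 | 1 | 0 | 1
0 | 0 | 0 | 1 | 1
0 | 0 | 0 | 0 | 1
14 of 16 rows are 1, so the formula is contingent.

contingent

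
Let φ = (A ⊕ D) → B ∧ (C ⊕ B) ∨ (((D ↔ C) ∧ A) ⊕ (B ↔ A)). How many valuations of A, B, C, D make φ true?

14

A | B | C | D | φ
- | - | - | - | -
0 | 0 | 0 | 0 | 1
0 | 0 | 0 | 1 | 1
0 | 0 | 1 | 0 | 1
0 | 0 | 1 | 1 | 1
0 | 1 | 0 | 0 | 1
0 | 1 | 0 | 1 | 1
0 | 1 | 1 | 0 | 1
0 | 1 | 1 | 1 | 0
1 | 0 | 0 | 0 | 1
1 | 0 | 0 | 1 | 1
1 | 0 | 1 | 0 | 0
1 | 0 | 1 | 1 | 1
1 | 1 | 0 | 0 | 1
1 | 1 | 0 | 1 | 1
1 | 1 | 1 | 0 | 1
1 | 1 | 1 | 1 | 1
The formula is true on 14 of the 16 rows.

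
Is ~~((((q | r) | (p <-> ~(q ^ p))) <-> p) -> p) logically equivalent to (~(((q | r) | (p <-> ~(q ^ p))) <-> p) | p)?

p | q | r | φ | ψ
- | - | - | - | -
F | F | F | F | F
F | F | T | T | T
F | T | F | T | T
F | T | T | T | T
T | F | F | T | T
T | F | T | T | T
T | T | F | T | T
T | T | T | T | T
The columns for φ and ψ agree on every row, so they are logically equivalent.

equivalent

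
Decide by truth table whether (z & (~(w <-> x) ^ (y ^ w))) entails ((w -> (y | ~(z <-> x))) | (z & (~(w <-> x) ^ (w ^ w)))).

x | y | z | w || φ | ψ
T | T | T | T || F | T
T | T | T | F || F | T
T | T | F | T || F | T
T | T | F | F || F | T
T | F | T | T || T | F
T | F | T | F || T | T
T | F | F | T || F | T
T | F | F | F || F | T
F | T | T | T || T | T
F | T | T | F || T | T
F | T | F | T || F | T
F | T | F | F || F | T
F | F | T | T || F | T
F | F | T | F || F | T
F | F | F | T || F | F
F | F | F | F || F | T
At x=T, y=F, z=T, w=T we have φ true but ψ false, so φ does not entail ψ.

no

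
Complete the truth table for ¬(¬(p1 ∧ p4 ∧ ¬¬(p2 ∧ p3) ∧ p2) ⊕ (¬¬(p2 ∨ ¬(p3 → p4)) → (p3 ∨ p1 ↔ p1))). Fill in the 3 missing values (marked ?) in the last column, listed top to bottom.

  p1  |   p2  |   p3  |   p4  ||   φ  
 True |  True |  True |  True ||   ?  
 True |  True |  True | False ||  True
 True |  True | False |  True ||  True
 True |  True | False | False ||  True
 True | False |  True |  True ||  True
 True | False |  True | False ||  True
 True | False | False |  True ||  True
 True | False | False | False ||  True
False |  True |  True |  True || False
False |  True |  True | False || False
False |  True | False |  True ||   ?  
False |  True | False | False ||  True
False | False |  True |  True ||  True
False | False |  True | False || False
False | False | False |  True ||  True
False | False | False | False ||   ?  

Row p1=True, p2=True, p3=True, p4=True: ¬(p1 ∧ p4 ∧ ¬¬(p2 ∧ p3) ∧ p2) = False, (¬¬(p2 ∨ ¬(p3 → p4)) → (p3 ∨ p1 ↔ p1)) = True, (¬(p1 ∧ p4 ∧ ¬¬(p2 ∧ p3) ∧ p2) ⊕ (¬¬(p2 ∨ ¬(p3 → p4)) → (p3 ∨ p1 ↔ p1))) = True, so the formula = False.
Row p1=False, p2=True, p3=False, p4=True: ¬(p1 ∧ p4 ∧ ¬¬(p2 ∧ p3) ∧ p2) = True, (¬¬(p2 ∨ ¬(p3 → p4)) → (p3 ∨ p1 ↔ p1)) = True, (¬(p1 ∧ p4 ∧ ¬¬(p2 ∧ p3) ∧ p2) ⊕ (¬¬(p2 ∨ ¬(p3 → p4)) → (p3 ∨ p1 ↔ p1))) = False, so the formula = True.
Row p1=False, p2=False, p3=False, p4=False: ¬(p1 ∧ p4 ∧ ¬¬(p2 ∧ p3) ∧ p2) = True, (¬¬(p2 ∨ ¬(p3 → p4)) → (p3 ∨ p1 ↔ p1)) = True, (¬(p1 ∧ p4 ∧ ¬¬(p2 ∧ p3) ∧ p2) ⊕ (¬¬(p2 ∨ ¬(p3 → p4)) → (p3 ∨ p1 ↔ p1))) = False, so the formula = True.

False, True, True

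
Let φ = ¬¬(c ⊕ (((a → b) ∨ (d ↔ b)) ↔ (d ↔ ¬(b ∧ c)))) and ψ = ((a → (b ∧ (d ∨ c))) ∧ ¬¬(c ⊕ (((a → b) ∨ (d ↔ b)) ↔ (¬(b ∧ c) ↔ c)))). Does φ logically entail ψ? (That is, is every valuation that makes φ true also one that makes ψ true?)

no

  a      b      c      d    |    φ      ψ  
 True   True   True   True  |   True   True
 True   True   True  False  |  False   True
 True   True  False   True  |   True  False
 True   True  False  False  |  False  False
 True  False   True   True  |   True  False
 True  False   True  False  |   True  False
 True  False  False   True  |  False  False
 True  False  False  False  |  False  False
False   True   True   True  |   True   True
False   True   True  False  |  False   True
False   True  False   True  |   True  False
False   True  False  False  |  False  False
False  False   True   True  |  False  False
False  False   True  False  |   True  False
False  False  False   True  |   True  False
False  False  False  False  |  False  False
At a=True, b=True, c=False, d=True we have φ true but ψ false, so φ does not entail ψ.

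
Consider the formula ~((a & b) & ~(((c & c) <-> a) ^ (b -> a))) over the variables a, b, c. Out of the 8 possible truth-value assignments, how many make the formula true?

7

  a   |   b   |   c   || (a & b) | (c & c) | ((c & c) <-> a) | (b -> a) | (((c & c) <-> a) ^ (b -> a)) |   φ  
 True |  True |  True ||   True  |   True  |       True      |   True   |            False             | False
 True |  True | False ||   True  |  False  |      False      |   True   |             True             |  True
 True | False |  True ||  False  |   True  |       True      |   True   |            False             |  True
 True | False | False ||  False  |  False  |      False      |   True   |             True             |  True
False |  True |  True ||  False  |   True  |      False      |  False   |            False             |  True
False |  True | False ||  False  |  False  |       True      |  False   |             True             |  True
False | False |  True ||  False  |   True  |      False      |   True   |             True             |  True
False | False | False ||  False  |  False  |       True      |   True   |            False             |  True
The formula is true on 7 of the 8 rows.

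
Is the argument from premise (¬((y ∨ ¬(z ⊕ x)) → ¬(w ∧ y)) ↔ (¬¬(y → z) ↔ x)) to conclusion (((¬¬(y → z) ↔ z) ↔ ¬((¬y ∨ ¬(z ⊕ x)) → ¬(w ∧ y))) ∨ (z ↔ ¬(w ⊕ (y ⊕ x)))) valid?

no

x  y  z  w  |  φ  ψ
1  1  1  1  |  1  1
1  1  1  0  |  0  1
1  1  0  1  |  0  1
1  1  0  0  |  1  0
1  0  1  1  |  0  1
1  0  1  0  |  0  0
1  0  0  1  |  0  1
1  0  0  0  |  0  1
0  1  1  1  |  0  1
0  1  1  0  |  1  0
0  1  0  1  |  1  1
0  1  0  0  |  0  1
0  0  1  1  |  1  0
0  0  1  0  |  1  1
0  0  0  1  |  1  1
0  0  0  0  |  1  1
At x=1, y=1, z=0, w=0 we have φ true but ψ false, so φ does not entail ψ.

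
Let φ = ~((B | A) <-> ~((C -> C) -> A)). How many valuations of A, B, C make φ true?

6

A  B  C  |  φ
T  T  T  |  T
T  T  F  |  T
T  F  T  |  T
T  F  F  |  T
F  T  T  |  F
F  T  F  |  F
F  F  T  |  T
F  F  F  |  T
The formula is true on 6 of the 8 rows.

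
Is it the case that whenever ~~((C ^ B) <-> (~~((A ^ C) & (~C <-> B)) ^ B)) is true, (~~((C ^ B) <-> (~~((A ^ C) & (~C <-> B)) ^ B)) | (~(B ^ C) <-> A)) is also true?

A | B | C || φ | ψ
T | T | T || F | T
T | T | F || F | F
T | F | T || F | F
T | F | F || T | T
F | T | T || F | F
F | T | F || T | T
F | F | T || T | T
F | F | F || T | T
In every row where φ is true, ψ is also true, so φ ⊨ ψ.

yes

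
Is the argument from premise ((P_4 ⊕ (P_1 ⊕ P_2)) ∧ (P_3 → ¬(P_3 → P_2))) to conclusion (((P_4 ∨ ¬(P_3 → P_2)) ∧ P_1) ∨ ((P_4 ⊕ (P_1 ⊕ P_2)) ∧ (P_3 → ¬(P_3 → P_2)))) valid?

P_1 | P_2 | P_3 | P_4 | φ | ψ
--- | --- | --- | --- | - | -
 0  |  0  |  0  |  0  | 0 | 0
 0  |  0  |  0  |  1  | 1 | 1
 0  |  0  |  1  |  0  | 0 | 0
 0  |  0  |  1  |  1  | 1 | 1
 0  |  1  |  0  |  0  | 1 | 1
 0  |  1  |  0  |  1  | 0 | 0
 0  |  1  |  1  |  0  | 0 | 0
 0  |  1  |  1  |  1  | 0 | 0
 1  |  0  |  0  |  0  | 1 | 1
 1  |  0  |  0  |  1  | 0 | 1
 1  |  0  |  1  |  0  | 1 | 1
 1  |  0  |  1  |  1  | 0 | 1
 1  |  1  |  0  |  0  | 0 | 0
 1  |  1  |  0  |  1  | 1 | 1
 1  |  1  |  1  |  0  | 0 | 0
 1  |  1  |  1  |  1  | 0 | 1
In every row where φ is true, ψ is also true, so φ ⊨ ψ.

yes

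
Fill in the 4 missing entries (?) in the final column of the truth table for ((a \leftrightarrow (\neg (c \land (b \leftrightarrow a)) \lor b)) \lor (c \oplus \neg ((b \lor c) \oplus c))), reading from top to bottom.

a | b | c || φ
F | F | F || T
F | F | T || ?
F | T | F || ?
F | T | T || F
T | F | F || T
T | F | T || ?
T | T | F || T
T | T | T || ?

T, F, T, T

Row a=F, b=F, c=T: (a \leftrightarrow (\neg (c \land (b \leftrightarrow a)) \lor b)) = T, (c \oplus \neg ((b \lor c) \oplus c)) = F, so the formula = T.
Row a=F, b=T, c=F: (a \leftrightarrow (\neg (c \land (b \leftrightarrow a)) \lor b)) = F, (c \oplus \neg ((b \lor c) \oplus c)) = F, so the formula = F.
Row a=T, b=F, c=T: (a \leftrightarrow (\neg (c \land (b \leftrightarrow a)) \lor b)) = T, (c \oplus \neg ((b \lor c) \oplus c)) = F, so the formula = T.
Row a=T, b=T, c=T: (a \leftrightarrow (\neg (c \land (b \leftrightarrow a)) \lor b)) = T, (c \oplus \neg ((b \lor c) \oplus c)) = F, so the formula = T.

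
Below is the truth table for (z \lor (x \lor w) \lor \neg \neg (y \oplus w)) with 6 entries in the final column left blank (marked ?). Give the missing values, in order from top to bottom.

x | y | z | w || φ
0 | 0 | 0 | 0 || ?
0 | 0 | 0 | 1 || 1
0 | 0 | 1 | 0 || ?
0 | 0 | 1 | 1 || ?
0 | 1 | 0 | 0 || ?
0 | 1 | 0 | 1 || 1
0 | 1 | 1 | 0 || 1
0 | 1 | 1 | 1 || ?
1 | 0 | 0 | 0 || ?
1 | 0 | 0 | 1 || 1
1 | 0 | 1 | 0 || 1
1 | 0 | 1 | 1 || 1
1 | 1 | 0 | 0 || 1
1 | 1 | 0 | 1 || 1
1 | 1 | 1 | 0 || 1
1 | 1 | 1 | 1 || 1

0, 1, 1, 1, 1, 1

Row x=0, y=0, z=0, w=0: (x \lor w) = 0, \neg \neg (y \oplus w) = 0, so the formula = 0.
Row x=0, y=0, z=1, w=0: (x \lor w) = 0, \neg \neg (y \oplus w) = 0, so the formula = 1.
Row x=0, y=0, z=1, w=1: (x \lor w) = 1, \neg \neg (y \oplus w) = 1, so the formula = 1.
Row x=0, y=1, z=0, w=0: (x \lor w) = 0, \neg \neg (y \oplus w) = 1, so the formula = 1.
Row x=0, y=1, z=1, w=1: (x \lor w) = 1, \neg \neg (y \oplus w) = 0, so the formula = 1.
Row x=1, y=0, z=0, w=0: (x \lor w) = 1, \neg \neg (y \oplus w) = 0, so the formula = 1.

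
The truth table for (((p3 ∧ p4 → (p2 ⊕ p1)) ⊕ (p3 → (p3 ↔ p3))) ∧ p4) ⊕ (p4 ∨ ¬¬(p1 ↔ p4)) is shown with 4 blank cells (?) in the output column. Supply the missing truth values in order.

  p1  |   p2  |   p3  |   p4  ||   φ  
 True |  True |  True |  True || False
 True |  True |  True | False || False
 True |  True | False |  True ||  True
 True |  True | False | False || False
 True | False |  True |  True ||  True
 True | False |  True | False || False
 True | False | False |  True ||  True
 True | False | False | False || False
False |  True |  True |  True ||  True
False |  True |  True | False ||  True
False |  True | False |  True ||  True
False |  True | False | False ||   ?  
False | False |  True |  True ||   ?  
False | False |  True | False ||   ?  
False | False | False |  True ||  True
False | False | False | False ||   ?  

Row p1=False, p2=True, p3=False, p4=False: (((p3 ∧ p4 → (p2 ⊕ p1)) ⊕ (p3 → (p3 ↔ p3))) ∧ p4) = False, (p4 ∨ ¬¬(p1 ↔ p4)) = True, so the formula = True.
Row p1=False, p2=False, p3=True, p4=True: (((p3 ∧ p4 → (p2 ⊕ p1)) ⊕ (p3 → (p3 ↔ p3))) ∧ p4) = True, (p4 ∨ ¬¬(p1 ↔ p4)) = True, so the formula = False.
Row p1=False, p2=False, p3=True, p4=False: (((p3 ∧ p4 → (p2 ⊕ p1)) ⊕ (p3 → (p3 ↔ p3))) ∧ p4) = False, (p4 ∨ ¬¬(p1 ↔ p4)) = True, so the formula = True.
Row p1=False, p2=False, p3=False, p4=False: (((p3 ∧ p4 → (p2 ⊕ p1)) ⊕ (p3 → (p3 ↔ p3))) ∧ p4) = False, (p4 ∨ ¬¬(p1 ↔ p4)) = True, so the formula = True.

True, False, True, True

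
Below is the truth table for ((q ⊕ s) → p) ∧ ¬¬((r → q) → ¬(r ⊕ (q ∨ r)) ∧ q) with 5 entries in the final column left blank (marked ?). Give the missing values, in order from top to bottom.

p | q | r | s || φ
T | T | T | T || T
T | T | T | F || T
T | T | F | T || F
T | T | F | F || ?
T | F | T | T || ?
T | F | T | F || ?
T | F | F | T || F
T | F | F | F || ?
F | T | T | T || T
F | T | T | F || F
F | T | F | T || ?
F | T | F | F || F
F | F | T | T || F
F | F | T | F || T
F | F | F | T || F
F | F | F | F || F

F, T, T, F, F

Row p=T, q=T, r=F, s=F: ((q ⊕ s) → p) = T, ¬¬((r → q) → ¬(r ⊕ (q ∨ r)) ∧ q) = F, so the formula = F.
Row p=T, q=F, r=T, s=T: ((q ⊕ s) → p) = T, ¬¬((r → q) → ¬(r ⊕ (q ∨ r)) ∧ q) = T, so the formula = T.
Row p=T, q=F, r=T, s=F: ((q ⊕ s) → p) = T, ¬¬((r → q) → ¬(r ⊕ (q ∨ r)) ∧ q) = T, so the formula = T.
Row p=T, q=F, r=F, s=F: ((q ⊕ s) → p) = T, ¬¬((r → q) → ¬(r ⊕ (q ∨ r)) ∧ q) = F, so the formula = F.
Row p=F, q=T, r=F, s=T: ((q ⊕ s) → p) = T, ¬¬((r → q) → ¬(r ⊕ (q ∨ r)) ∧ q) = F, so the formula = F.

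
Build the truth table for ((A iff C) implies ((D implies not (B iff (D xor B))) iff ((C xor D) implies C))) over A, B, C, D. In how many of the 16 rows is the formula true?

A | B | C | D | φ
- | - | - | - | -
0 | 0 | 0 | 0 | 1
0 | 0 | 0 | 1 | 0
0 | 0 | 1 | 0 | 1
0 | 0 | 1 | 1 | 1
0 | 1 | 0 | 0 | 1
0 | 1 | 0 | 1 | 0
0 | 1 | 1 | 0 | 1
0 | 1 | 1 | 1 | 1
1 | 0 | 0 | 0 | 1
1 | 0 | 0 | 1 | 1
1 | 0 | 1 | 0 | 1
1 | 0 | 1 | 1 | 1
1 | 1 | 0 | 0 | 1
1 | 1 | 0 | 1 | 1
1 | 1 | 1 | 0 | 1
1 | 1 | 1 | 1 | 1
The formula is true on 14 of the 16 rows.

14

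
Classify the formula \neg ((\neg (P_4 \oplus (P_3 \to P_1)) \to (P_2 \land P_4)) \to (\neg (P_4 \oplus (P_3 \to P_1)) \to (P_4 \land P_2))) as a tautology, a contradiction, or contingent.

P_1 | P_2 | P_3 | P_4 | (P_3 \to P_1) | (P_4 \oplus (P_3 \to P_1)) | (P_2 \land P_4) | (P_4 \land P_2) | φ
--- | --- | --- | --- | ------------- | -------------------------- | --------------- | --------------- | -
 0  |  0  |  0  |  0  |       1       |             1              |        0        |        0        | 0
 0  |  0  |  0  |  1  |       1       |             0              |        0        |        0        | 0
 0  |  0  |  1  |  0  |       0       |             0              |        0        |        0        | 0
 0  |  0  |  1  |  1  |       0       |             1              |        0        |        0        | 0
 0  |  1  |  0  |  0  |       1       |             1              |        0        |        0        | 0
 0  |  1  |  0  |  1  |       1       |             0              |        1        |        1        | 0
 0  |  1  |  1  |  0  |       0       |             0              |        0        |        0        | 0
 0  |  1  |  1  |  1  |       0       |             1              |        1        |        1        | 0
 1  |  0  |  0  |  0  |       1       |             1              |        0        |        0        | 0
 1  |  0  |  0  |  1  |       1       |             0              |        0        |        0        | 0
 1  |  0  |  1  |  0  |       1       |             1              |        0        |        0        | 0
 1  |  0  |  1  |  1  |       1       |             0              |        0        |        0        | 0
 1  |  1  |  0  |  0  |       1       |             1              |        0        |        0        | 0
 1  |  1  |  0  |  1  |       1       |             0              |        1        |        1        | 0
 1  |  1  |  1  |  0  |       1       |             1              |        0        |        0        | 0
 1  |  1  |  1  |  1  |       1       |             0              |        1        |        1        | 0
Every row is 0, so the formula is a contradiction.

contradiction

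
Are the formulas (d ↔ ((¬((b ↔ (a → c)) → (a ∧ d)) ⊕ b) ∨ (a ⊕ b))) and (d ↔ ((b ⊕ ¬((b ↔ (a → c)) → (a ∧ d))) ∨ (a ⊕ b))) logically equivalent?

equivalent

a | b | c | d | φ | ψ
- | - | - | - | - | -
F | F | F | F | T | T
F | F | F | T | F | F
F | F | T | F | T | T
F | F | T | T | F | F
F | T | F | F | F | F
F | T | F | T | T | T
F | T | T | F | F | F
F | T | T | T | T | T
T | F | F | F | F | F
T | F | F | T | T | T
T | F | T | F | F | F
T | F | T | T | T | T
T | T | F | F | F | F
T | T | F | T | T | T
T | T | T | F | T | T
T | T | T | T | T | T
The columns for φ and ψ agree on every row, so they are logically equivalent.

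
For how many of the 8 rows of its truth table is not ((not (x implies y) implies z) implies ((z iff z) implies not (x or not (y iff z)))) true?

x  y  z  |  φ
F  F  F  |  F
F  F  T  |  T
F  T  F  |  T
F  T  T  |  F
T  F  F  |  F
T  F  T  |  T
T  T  F  |  T
T  T  T  |  T
The formula is true on 5 of the 8 rows.

5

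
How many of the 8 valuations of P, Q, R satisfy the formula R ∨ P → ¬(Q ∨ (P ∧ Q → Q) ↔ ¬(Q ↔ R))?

5

P | Q | R || (R ∨ P) | (P ∧ Q) | ((P ∧ Q) → Q) | (Q ∨ ((P ∧ Q) → Q)) | (Q ↔ R) | ¬(Q ↔ R) | φ
T | T | T ||    T    |    T    |       T       |          T          |    T    |    F     | T
T | T | F ||    T    |    T    |       T       |          T          |    F    |    T     | F
T | F | T ||    T    |    F    |       T       |          T          |    F    |    T     | F
T | F | F ||    T    |    F    |       T       |          T          |    T    |    F     | T
F | T | T ||    T    |    F    |       T       |          T          |    T    |    F     | T
F | T | F ||    F    |    F    |       T       |          T          |    F    |    T     | T
F | F | T ||    T    |    F    |       T       |          T          |    F    |    T     | F
F | F | F ||    F    |    F    |       T       |          T          |    T    |    F     | T
The formula is true on 5 of the 8 rows.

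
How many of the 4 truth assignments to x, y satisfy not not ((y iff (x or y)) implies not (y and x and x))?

3

x | y | (x or y) | (y iff (x or y)) | (y and x and x) | not (y and x and x) | φ
- | - | -------- | ---------------- | --------------- | ------------------- | -
F | F |    F     |        T         |        F        |          T          | T
F | T |    T     |        T         |        F        |          T          | T
T | F |    T     |        F         |        F        |          T          | T
T | T |    T     |        T         |        T        |          F          | F
The formula is true on 3 of the 4 rows.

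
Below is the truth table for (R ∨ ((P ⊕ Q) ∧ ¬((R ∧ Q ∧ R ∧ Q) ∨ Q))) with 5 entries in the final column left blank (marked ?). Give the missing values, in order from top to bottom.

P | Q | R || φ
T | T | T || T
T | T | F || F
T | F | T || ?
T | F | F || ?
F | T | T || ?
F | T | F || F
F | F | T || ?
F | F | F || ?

T, T, T, T, F

Row P=T, Q=F, R=T: ((P ⊕ Q) ∧ ¬((R ∧ Q ∧ R ∧ Q) ∨ Q)) = T, so the formula = T.
Row P=T, Q=F, R=F: ((P ⊕ Q) ∧ ¬((R ∧ Q ∧ R ∧ Q) ∨ Q)) = T, so the formula = T.
Row P=F, Q=T, R=T: ((P ⊕ Q) ∧ ¬((R ∧ Q ∧ R ∧ Q) ∨ Q)) = F, so the formula = T.
Row P=F, Q=F, R=T: ((P ⊕ Q) ∧ ¬((R ∧ Q ∧ R ∧ Q) ∨ Q)) = F, so the formula = T.
Row P=F, Q=F, R=F: ((P ⊕ Q) ∧ ¬((R ∧ Q ∧ R ∧ Q) ∨ Q)) = F, so the formula = F.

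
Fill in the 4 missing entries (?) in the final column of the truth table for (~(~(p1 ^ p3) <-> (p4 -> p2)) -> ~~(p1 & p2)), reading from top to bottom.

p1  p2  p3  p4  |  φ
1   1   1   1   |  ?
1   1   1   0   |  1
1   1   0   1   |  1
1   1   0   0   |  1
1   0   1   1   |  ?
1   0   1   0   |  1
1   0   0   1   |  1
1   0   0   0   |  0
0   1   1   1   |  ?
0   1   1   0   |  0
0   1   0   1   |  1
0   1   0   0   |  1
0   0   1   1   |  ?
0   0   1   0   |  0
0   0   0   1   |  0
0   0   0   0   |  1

1, 0, 0, 1

Row p1=1, p2=1, p3=1, p4=1: ~(~(p1 ^ p3) <-> (p4 -> p2)) = 0, ~~(p1 & p2) = 1, so the formula = 1.
Row p1=1, p2=0, p3=1, p4=1: ~(~(p1 ^ p3) <-> (p4 -> p2)) = 1, ~~(p1 & p2) = 0, so the formula = 0.
Row p1=0, p2=1, p3=1, p4=1: ~(~(p1 ^ p3) <-> (p4 -> p2)) = 1, ~~(p1 & p2) = 0, so the formula = 0.
Row p1=0, p2=0, p3=1, p4=1: ~(~(p1 ^ p3) <-> (p4 -> p2)) = 0, ~~(p1 & p2) = 0, so the formula = 1.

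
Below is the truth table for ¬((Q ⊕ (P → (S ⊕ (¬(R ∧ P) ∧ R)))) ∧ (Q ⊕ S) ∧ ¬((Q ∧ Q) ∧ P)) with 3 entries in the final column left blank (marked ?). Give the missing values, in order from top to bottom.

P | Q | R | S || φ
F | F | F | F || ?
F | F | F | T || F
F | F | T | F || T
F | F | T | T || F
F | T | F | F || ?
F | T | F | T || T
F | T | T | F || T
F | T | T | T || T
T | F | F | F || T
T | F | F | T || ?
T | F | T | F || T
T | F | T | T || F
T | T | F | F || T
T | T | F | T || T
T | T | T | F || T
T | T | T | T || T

T, T, F

Row P=F, Q=F, R=F, S=F: (Q ⊕ (P → (S ⊕ (¬(R ∧ P) ∧ R)))) = T, (Q ⊕ S) = F, ¬((Q ∧ Q) ∧ P) = T, ((Q ⊕ (P → (S ⊕ (¬(R ∧ P) ∧ R)))) ∧ (Q ⊕ S) ∧ ¬((Q ∧ Q) ∧ P)) = F, so the formula = T.
Row P=F, Q=T, R=F, S=F: (Q ⊕ (P → (S ⊕ (¬(R ∧ P) ∧ R)))) = F, (Q ⊕ S) = T, ¬((Q ∧ Q) ∧ P) = T, ((Q ⊕ (P → (S ⊕ (¬(R ∧ P) ∧ R)))) ∧ (Q ⊕ S) ∧ ¬((Q ∧ Q) ∧ P)) = F, so the formula = T.
Row P=T, Q=F, R=F, S=T: (Q ⊕ (P → (S ⊕ (¬(R ∧ P) ∧ R)))) = T, (Q ⊕ S) = T, ¬((Q ∧ Q) ∧ P) = T, ((Q ⊕ (P → (S ⊕ (¬(R ∧ P) ∧ R)))) ∧ (Q ⊕ S) ∧ ¬((Q ∧ Q) ∧ P)) = T, so the formula = F.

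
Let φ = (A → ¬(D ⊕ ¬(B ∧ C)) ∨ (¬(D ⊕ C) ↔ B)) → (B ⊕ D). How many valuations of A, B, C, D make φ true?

  A      B      C      D    |  (B ∧ C)  ¬(B ∧ C)  (D ⊕ ¬(B ∧ C))  ¬(D ⊕ ¬(B ∧ C))  (D ⊕ C)  ¬(D ⊕ C)  (¬(D ⊕ C) ↔ B)  (B ⊕ D)    φ  
 True   True   True   True  |    True    False         True            False        False     True         True        False   False
 True   True   True  False  |    True    False        False             True         True    False        False         True    True
 True   True  False   True  |   False     True        False             True         True    False        False        False   False
 True   True  False  False  |   False     True         True            False        False     True         True         True    True
 True  False   True   True  |   False     True        False             True        False     True        False         True    True
 True  False   True  False  |   False     True         True            False         True    False         True        False   False
 True  False  False   True  |   False     True        False             True         True    False         True         True    True
 True  False  False  False  |   False     True         True            False        False     True        False        False    True
False   True   True   True  |    True    False         True            False        False     True         True        False   False
False   True   True  False  |    True    False        False             True         True    False        False         True    True
False   True  False   True  |   False     True        False             True         True    False        False        False   False
False   True  False  False  |   False     True         True            False        False     True         True         True    True
False  False   True   True  |   False     True        False             True        False     True        False         True    True
False  False   True  False  |   False     True         True            False         True    False         True        False   False
False  False  False   True  |   False     True        False             True         True    False         True         True    True
False  False  False  False  |   False     True         True            False        False     True        False        False   False
The formula is true on 9 of the 16 rows.

9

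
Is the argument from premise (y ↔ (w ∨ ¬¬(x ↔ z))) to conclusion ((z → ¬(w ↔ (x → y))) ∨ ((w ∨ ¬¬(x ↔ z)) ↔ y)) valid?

x | y | z | w || φ | ψ
F | F | F | F || F | T
F | F | F | T || F | T
F | F | T | F || T | T
F | F | T | T || F | F
F | T | F | F || T | T
F | T | F | T || T | T
F | T | T | F || F | T
F | T | T | T || T | T
T | F | F | F || T | T
T | F | F | T || F | T
T | F | T | F || F | F
T | F | T | T || F | T
T | T | F | F || F | T
T | T | F | T || T | T
T | T | T | F || T | T
T | T | T | T || T | T
In every row where φ is true, ψ is also true, so φ ⊨ ψ.

yes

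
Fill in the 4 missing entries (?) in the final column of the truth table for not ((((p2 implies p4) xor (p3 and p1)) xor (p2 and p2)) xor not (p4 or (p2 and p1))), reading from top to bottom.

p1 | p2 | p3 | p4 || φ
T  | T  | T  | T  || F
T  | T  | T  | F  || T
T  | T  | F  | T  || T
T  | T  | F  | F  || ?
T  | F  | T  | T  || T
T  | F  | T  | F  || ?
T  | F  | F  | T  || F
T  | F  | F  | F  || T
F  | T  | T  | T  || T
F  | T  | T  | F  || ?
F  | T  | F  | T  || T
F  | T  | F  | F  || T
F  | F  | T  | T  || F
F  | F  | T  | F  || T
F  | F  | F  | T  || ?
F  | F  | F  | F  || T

Row p1=T, p2=T, p3=F, p4=F: (((p2 implies p4) xor (p3 and p1)) xor (p2 and p2)) = T, not (p4 or (p2 and p1)) = F, ((((p2 implies p4) xor (p3 and p1)) xor (p2 and p2)) xor not (p4 or (p2 and p1))) = T, so the formula = F.
Row p1=T, p2=F, p3=T, p4=F: (((p2 implies p4) xor (p3 and p1)) xor (p2 and p2)) = F, not (p4 or (p2 and p1)) = T, ((((p2 implies p4) xor (p3 and p1)) xor (p2 and p2)) xor not (p4 or (p2 and p1))) = T, so the formula = F.
Row p1=F, p2=T, p3=T, p4=F: (((p2 implies p4) xor (p3 and p1)) xor (p2 and p2)) = T, not (p4 or (p2 and p1)) = T, ((((p2 implies p4) xor (p3 and p1)) xor (p2 and p2)) xor not (p4 or (p2 and p1))) = F, so the formula = T.
Row p1=F, p2=F, p3=F, p4=T: (((p2 implies p4) xor (p3 and p1)) xor (p2 and p2)) = T, not (p4 or (p2 and p1)) = F, ((((p2 implies p4) xor (p3 and p1)) xor (p2 and p2)) xor not (p4 or (p2 and p1))) = T, so the formula = F.

F, F, T, F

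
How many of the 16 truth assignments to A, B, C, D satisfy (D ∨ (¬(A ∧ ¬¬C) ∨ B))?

A | B | C | D || (D ∨ (¬(A ∧ ¬¬C) ∨ B))
T | T | T | T ||           T           
T | T | T | F ||           T           
T | T | F | T ||           T           
T | T | F | F ||           T           
T | F | T | T ||           T           
T | F | T | F ||           F           
T | F | F | T ||           T           
T | F | F | F ||           T           
F | T | T | T ||           T           
F | T | T | F ||           T           
F | T | F | T ||           T           
F | T | F | F ||           T           
F | F | T | T ||           T           
F | F | T | F ||           T           
F | F | F | T ||           T           
F | F | F | F ||           T           
The formula is true on 15 of the 16 rows.

15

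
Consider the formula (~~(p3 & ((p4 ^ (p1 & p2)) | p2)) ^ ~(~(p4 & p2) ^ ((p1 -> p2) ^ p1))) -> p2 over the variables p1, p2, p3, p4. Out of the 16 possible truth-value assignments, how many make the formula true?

p1  p2  p3  p4  |  φ
T   T   T   T   |  T
T   T   T   F   |  T
T   T   F   T   |  T
T   T   F   F   |  T
T   F   T   T   |  T
T   F   T   F   |  F
T   F   F   T   |  F
T   F   F   F   |  F
F   T   T   T   |  T
F   T   T   F   |  T
F   T   F   T   |  T
F   T   F   F   |  T
F   F   T   T   |  T
F   F   T   F   |  F
F   F   F   T   |  F
F   F   F   F   |  F
The formula is true on 10 of the 16 rows.

10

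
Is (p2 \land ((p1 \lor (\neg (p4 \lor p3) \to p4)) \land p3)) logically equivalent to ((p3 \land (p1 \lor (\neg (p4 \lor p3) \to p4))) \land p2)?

p1 | p2 | p3 | p4 || φ | ψ
T  | T  | T  | T  || T | T
T  | T  | T  | F  || T | T
T  | T  | F  | T  || F | F
T  | T  | F  | F  || F | F
T  | F  | T  | T  || F | F
T  | F  | T  | F  || F | F
T  | F  | F  | T  || F | F
T  | F  | F  | F  || F | F
F  | T  | T  | T  || T | T
F  | T  | T  | F  || T | T
F  | T  | F  | T  || F | F
F  | T  | F  | F  || F | F
F  | F  | T  | T  || F | F
F  | F  | T  | F  || F | F
F  | F  | F  | T  || F | F
F  | F  | F  | F  || F | F
The columns for φ and ψ agree on every row, so they are logically equivalent.

equivalent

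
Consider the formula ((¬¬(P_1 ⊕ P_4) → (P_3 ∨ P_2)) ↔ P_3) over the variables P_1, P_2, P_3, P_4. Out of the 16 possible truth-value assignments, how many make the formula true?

10

P_1  P_2  P_3  P_4  |  φ
 T    T    T    T   |  T
 T    T    T    F   |  T
 T    T    F    T   |  F
 T    T    F    F   |  F
 T    F    T    T   |  T
 T    F    T    F   |  T
 T    F    F    T   |  F
 T    F    F    F   |  T
 F    T    T    T   |  T
 F    T    T    F   |  T
 F    T    F    T   |  F
 F    T    F    F   |  F
 F    F    T    T   |  T
 F    F    T    F   |  T
 F    F    F    T   |  T
 F    F    F    F   |  F
The formula is true on 10 of the 16 rows.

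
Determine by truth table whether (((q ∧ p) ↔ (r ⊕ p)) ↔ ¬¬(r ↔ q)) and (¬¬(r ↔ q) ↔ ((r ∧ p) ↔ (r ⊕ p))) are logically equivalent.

p  q  r  |  φ  ψ
T  T  T  |  F  F
T  T  F  |  F  T
T  F  T  |  F  T
T  F  F  |  F  F
F  T  T  |  F  F
F  T  F  |  F  F
F  F  T  |  T  T
F  F  F  |  T  T
The columns differ at p=T, q=T, r=F (φ=F, ψ=T), so they are not equivalent.

not equivalent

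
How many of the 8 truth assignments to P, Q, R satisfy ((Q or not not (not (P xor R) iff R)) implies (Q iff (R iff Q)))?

5

P  Q  R  |  (P xor R)  not (P xor R)  (not (P xor R) iff R)  not (not (P xor R) iff R)  (R iff Q)  (Q iff (R iff Q))  φ
T  T  T  |      F            T                  T                        F                  T              T          T
T  T  F  |      T            F                  T                        F                  F              F          F
T  F  T  |      F            T                  T                        F                  F              T          T
T  F  F  |      T            F                  T                        F                  T              F          F
F  T  T  |      T            F                  F                        T                  T              T          T
F  T  F  |      F            T                  F                        T                  F              F          F
F  F  T  |      T            F                  F                        T                  F              T          T
F  F  F  |      F            T                  F                        T                  T              F          T
The formula is true on 5 of the 8 rows.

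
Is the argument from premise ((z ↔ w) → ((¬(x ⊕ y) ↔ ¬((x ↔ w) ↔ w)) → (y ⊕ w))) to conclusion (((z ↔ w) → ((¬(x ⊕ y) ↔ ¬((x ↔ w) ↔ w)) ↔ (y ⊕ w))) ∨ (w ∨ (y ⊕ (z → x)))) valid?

no

x  y  z  w  |  φ  ψ
T  T  T  T  |  T  T
T  T  T  F  |  T  T
T  T  F  T  |  T  T
T  T  F  F  |  T  F
T  F  T  T  |  T  T
T  F  T  F  |  T  T
T  F  F  T  |  T  T
T  F  F  F  |  F  T
F  T  T  T  |  T  T
F  T  T  F  |  T  T
F  T  F  T  |  T  T
F  T  F  F  |  T  F
F  F  T  T  |  T  T
F  F  T  F  |  T  T
F  F  F  T  |  T  T
F  F  F  F  |  F  T
At x=T, y=T, z=F, w=F we have φ true but ψ false, so φ does not entail ψ.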